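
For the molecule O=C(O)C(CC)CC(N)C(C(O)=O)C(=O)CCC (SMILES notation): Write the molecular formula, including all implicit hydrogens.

C12H21NO5

Walk through each heavy atom and fill implicit hydrogens from standard valence (C 4, N 3, O 2, S 2, halogen 1):
  atom 1: O, bond orders sum to 2 (valence 2) → 0 H
  atom 2: C, bond orders sum to 4 (valence 4) → 0 H
  atom 3: O, bond orders sum to 1 (valence 2) → 1 H
  atom 4: C, bond orders sum to 3 (valence 4) → 1 H
  atom 5: C, bond orders sum to 2 (valence 4) → 2 H
  atom 6: C, bond orders sum to 1 (valence 4) → 3 H
  atom 7: C, bond orders sum to 2 (valence 4) → 2 H
  atom 8: C, bond orders sum to 3 (valence 4) → 1 H
  atom 9: N, bond orders sum to 1 (valence 3) → 2 H
  atom 10: C, bond orders sum to 3 (valence 4) → 1 H
  atom 11: C, bond orders sum to 4 (valence 4) → 0 H
  atom 12: O, bond orders sum to 1 (valence 2) → 1 H
  atom 13: O, bond orders sum to 2 (valence 2) → 0 H
  atom 14: C, bond orders sum to 4 (valence 4) → 0 H
  atom 15: O, bond orders sum to 2 (valence 2) → 0 H
  atom 16: C, bond orders sum to 2 (valence 4) → 2 H
  atom 17: C, bond orders sum to 2 (valence 4) → 2 H
  atom 18: C, bond orders sum to 1 (valence 4) → 3 H
Totals → C:12, H:21, N:1, O:5.
In Hill order: C12H21NO5.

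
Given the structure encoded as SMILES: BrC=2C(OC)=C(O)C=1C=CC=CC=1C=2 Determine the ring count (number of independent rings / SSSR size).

In SMILES, each pair of matching ring-closure digits denotes one ring-closing bond; the number of such bonds equals the number of independent rings.
Ring-closure bonds here: 2.

2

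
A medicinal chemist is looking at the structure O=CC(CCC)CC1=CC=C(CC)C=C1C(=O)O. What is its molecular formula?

C15H20O3

Walk through each heavy atom and fill implicit hydrogens from standard valence (C 4, N 3, O 2, S 2, halogen 1):
  atom 1: O, bond orders sum to 2 (valence 2) → 0 H
  atom 2: C, bond orders sum to 3 (valence 4) → 1 H
  atom 3: C, bond orders sum to 3 (valence 4) → 1 H
  atom 4: C, bond orders sum to 2 (valence 4) → 2 H
  atom 5: C, bond orders sum to 2 (valence 4) → 2 H
  atom 6: C, bond orders sum to 1 (valence 4) → 3 H
  atom 7: C, bond orders sum to 2 (valence 4) → 2 H
  atom 8: C, bond orders sum to 4 (valence 4) → 0 H
  atom 9: C, bond orders sum to 3 (valence 4) → 1 H
  atom 10: C, bond orders sum to 3 (valence 4) → 1 H
  atom 11: C, bond orders sum to 4 (valence 4) → 0 H
  atom 12: C, bond orders sum to 2 (valence 4) → 2 H
  atom 13: C, bond orders sum to 1 (valence 4) → 3 H
  atom 14: C, bond orders sum to 3 (valence 4) → 1 H
  atom 15: C, bond orders sum to 4 (valence 4) → 0 H
  atom 16: C, bond orders sum to 4 (valence 4) → 0 H
  atom 17: O, bond orders sum to 2 (valence 2) → 0 H
  atom 18: O, bond orders sum to 1 (valence 2) → 1 H
Totals → C:15, H:20, O:3.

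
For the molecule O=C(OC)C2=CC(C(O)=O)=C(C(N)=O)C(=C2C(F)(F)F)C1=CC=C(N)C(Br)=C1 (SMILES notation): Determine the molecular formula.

Walk through each heavy atom and fill implicit hydrogens from standard valence (C 4, N 3, O 2, S 2, halogen 1):
  atom 1: O, bond orders sum to 2 (valence 2) → 0 H
  atom 2: C, bond orders sum to 4 (valence 4) → 0 H
  atom 3: O, bond orders sum to 2 (valence 2) → 0 H
  atom 4: C, bond orders sum to 1 (valence 4) → 3 H
  atom 5: C, bond orders sum to 4 (valence 4) → 0 H
  atom 6: C, bond orders sum to 3 (valence 4) → 1 H
  atom 7: C, bond orders sum to 4 (valence 4) → 0 H
  atom 8: C, bond orders sum to 4 (valence 4) → 0 H
  atom 9: O, bond orders sum to 1 (valence 2) → 1 H
  atom 10: O, bond orders sum to 2 (valence 2) → 0 H
  atom 11: C, bond orders sum to 4 (valence 4) → 0 H
  atom 12: C, bond orders sum to 4 (valence 4) → 0 H
  atom 13: N, bond orders sum to 1 (valence 3) → 2 H
  atom 14: O, bond orders sum to 2 (valence 2) → 0 H
  atom 15: C, bond orders sum to 4 (valence 4) → 0 H
  atom 16: C, bond orders sum to 4 (valence 4) → 0 H
  atom 17: C, bond orders sum to 4 (valence 4) → 0 H
  atom 18: F (halogen, monovalent) → 0 H
  atom 19: F (halogen, monovalent) → 0 H
  atom 20: F (halogen, monovalent) → 0 H
  atom 21: C, bond orders sum to 4 (valence 4) → 0 H
  atom 22: C, bond orders sum to 3 (valence 4) → 1 H
  atom 23: C, bond orders sum to 3 (valence 4) → 1 H
  atom 24: C, bond orders sum to 4 (valence 4) → 0 H
  atom 25: N, bond orders sum to 1 (valence 3) → 2 H
  atom 26: C, bond orders sum to 4 (valence 4) → 0 H
  atom 27: Br (halogen, monovalent) → 0 H
  atom 28: C, bond orders sum to 3 (valence 4) → 1 H
Totals → C:17, H:12, Br:1, F:3, N:2, O:5.

C17H12BrF3N2O5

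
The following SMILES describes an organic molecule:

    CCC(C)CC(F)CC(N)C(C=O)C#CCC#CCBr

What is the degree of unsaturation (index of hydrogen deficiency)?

5

Molecular formula: C16H23BrFNO.
DoU = (2C + 2 + N − H − X) / 2, where X is the halogen count and O/S are ignored.
    = (2·16 + 2 + 1 − 23 − 2) / 2 = 10 / 2 = 5.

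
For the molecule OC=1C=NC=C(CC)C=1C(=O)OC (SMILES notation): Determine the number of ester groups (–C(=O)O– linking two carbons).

1

The ester motif appears at heavy-atom position 10 in the SMILES.
Other groups present: 1 hydroxyl.
Ester count: 1.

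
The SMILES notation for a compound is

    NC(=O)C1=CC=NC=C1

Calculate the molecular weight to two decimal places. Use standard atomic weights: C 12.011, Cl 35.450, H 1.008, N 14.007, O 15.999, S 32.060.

First, the molecular formula is C6H6N2O (counting implicit H from valence).
  C: 6 × 12.011 = 72.066
  H: 6 × 1.008 = 6.048
  N: 2 × 14.007 = 28.014
  O: 1 × 15.999 = 15.999
Sum: 6×12.011 + 6×1.008 + 2×14.007 + 1×15.999 = 122.127 → 122.13 g/mol.

122.13 g/mol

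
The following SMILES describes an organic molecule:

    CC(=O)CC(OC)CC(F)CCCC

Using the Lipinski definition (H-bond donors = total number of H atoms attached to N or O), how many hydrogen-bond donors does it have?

0

Donors: find every N or O and count the H atoms it carries.
  atom 3 (O): bond orders sum to 2 → 0 H
  atom 6 (O): bond orders sum to 2 → 0 H
Lipinski HBD = 0.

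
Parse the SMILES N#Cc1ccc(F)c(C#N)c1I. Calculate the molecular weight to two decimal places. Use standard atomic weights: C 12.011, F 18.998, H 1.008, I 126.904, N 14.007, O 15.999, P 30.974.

272.02 g/mol

First, the molecular formula is C8H2FIN2 (counting implicit H from valence).
  C: 8 × 12.011 = 96.088
  F: 1 × 18.998 = 18.998
  H: 2 × 1.008 = 2.016
  I: 1 × 126.904 = 126.904
  N: 2 × 14.007 = 28.014
Sum: 8×12.011 + 1×18.998 + 2×1.008 + 1×126.904 + 2×14.007 = 272.020 → 272.02 g/mol.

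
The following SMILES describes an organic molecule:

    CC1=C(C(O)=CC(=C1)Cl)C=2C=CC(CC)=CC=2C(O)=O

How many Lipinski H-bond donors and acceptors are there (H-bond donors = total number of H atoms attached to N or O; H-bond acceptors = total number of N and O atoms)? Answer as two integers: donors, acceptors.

Donors: find every N or O and count the H atoms it carries.
  atom 5 (O): bond orders sum to 1 → 1 H
  atom 19 (O): bond orders sum to 1 → 1 H
  atom 20 (O): bond orders sum to 2 → 0 H
Lipinski HBD = 2.
Acceptors: N atoms = 0, O atoms = 3 → HBA = 3.

2, 3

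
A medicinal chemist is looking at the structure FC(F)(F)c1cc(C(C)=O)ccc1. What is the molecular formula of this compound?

C9H7F3O

Walk through each heavy atom and fill implicit hydrogens from standard valence (C 4, N 3, O 2, S 2, halogen 1); for lowercase aromatic atoms, an aromatic c carries 1 H when it has two neighbours and 0 H with three, and aromatic n carries 0 H:
  atom 1: F (halogen, monovalent) → 0 H
  atom 2: C, bond orders sum to 4 (valence 4) → 0 H
  atom 3: F (halogen, monovalent) → 0 H
  atom 4: F (halogen, monovalent) → 0 H
  atom 5: aromatic c, 3 neighbours → 0 H
  atom 6: aromatic c, 2 neighbours → 1 H
  atom 7: aromatic c, 3 neighbours → 0 H
  atom 8: C, bond orders sum to 4 (valence 4) → 0 H
  atom 9: C, bond orders sum to 1 (valence 4) → 3 H
  atom 10: O, bond orders sum to 2 (valence 2) → 0 H
  atom 11: aromatic c, 2 neighbours → 1 H
  atom 12: aromatic c, 2 neighbours → 1 H
  atom 13: aromatic c, 2 neighbours → 1 H
Totals → C:9, H:7, F:3, O:1.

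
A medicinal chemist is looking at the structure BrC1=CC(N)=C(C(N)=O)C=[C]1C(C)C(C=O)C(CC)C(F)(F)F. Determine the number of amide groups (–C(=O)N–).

The amide motif appears at heavy-atom position 7 in the SMILES.
Other groups present: 1 aldehyde, 1 primary amine.
Amide count: 1.

1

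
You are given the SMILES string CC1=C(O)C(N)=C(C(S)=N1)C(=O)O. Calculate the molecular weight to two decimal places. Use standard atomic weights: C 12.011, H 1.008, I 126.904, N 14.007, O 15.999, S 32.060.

200.21 g/mol

First, the molecular formula is C7H8N2O3S (counting implicit H from valence).
  C: 7 × 12.011 = 84.077
  H: 8 × 1.008 = 8.064
  N: 2 × 14.007 = 28.014
  O: 3 × 15.999 = 47.997
  S: 1 × 32.060 = 32.060
Sum: 7×12.011 + 8×1.008 + 2×14.007 + 3×15.999 + 1×32.060 = 200.212 → 200.21 g/mol.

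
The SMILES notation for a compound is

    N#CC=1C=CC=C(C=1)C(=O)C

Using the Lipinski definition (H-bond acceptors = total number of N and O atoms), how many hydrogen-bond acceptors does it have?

N atoms: 1; O atoms: 1.
Lipinski HBA = 1 + 1 = 2.

2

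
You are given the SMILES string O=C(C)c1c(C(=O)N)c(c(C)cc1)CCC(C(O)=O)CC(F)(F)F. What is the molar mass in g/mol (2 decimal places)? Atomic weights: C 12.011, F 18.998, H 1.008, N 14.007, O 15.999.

First, the molecular formula is C16H18F3NO4 (counting implicit H from valence).
  C: 16 × 12.011 = 192.176
  F: 3 × 18.998 = 56.994
  H: 18 × 1.008 = 18.144
  N: 1 × 14.007 = 14.007
  O: 4 × 15.999 = 63.996
Sum: 16×12.011 + 3×18.998 + 18×1.008 + 1×14.007 + 4×15.999 = 345.317 → 345.32 g/mol.

345.32 g/mol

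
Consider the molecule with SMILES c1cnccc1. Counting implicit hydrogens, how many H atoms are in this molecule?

Walk through each heavy atom and fill implicit hydrogens from standard valence (C 4, N 3, O 2, S 2, halogen 1); for lowercase aromatic atoms, an aromatic c carries 1 H when it has two neighbours and 0 H with three, and aromatic n carries 0 H:
  atom 1: aromatic c, 2 neighbours → 1 H
  atom 2: aromatic c, 2 neighbours → 1 H
  atom 3: aromatic n, 2 neighbours → 0 H
  atom 4: aromatic c, 2 neighbours → 1 H
  atom 5: aromatic c, 2 neighbours → 1 H
  atom 6: aromatic c, 2 neighbours → 1 H
Total hydrogens: 5.

5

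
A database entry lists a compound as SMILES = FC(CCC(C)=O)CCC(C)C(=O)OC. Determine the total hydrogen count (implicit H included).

Walk through each heavy atom and fill implicit hydrogens from standard valence (C 4, N 3, O 2, S 2, halogen 1):
  atom 1: F (halogen, monovalent) → 0 H
  atom 2: C, bond orders sum to 3 (valence 4) → 1 H
  atom 3: C, bond orders sum to 2 (valence 4) → 2 H
  atom 4: C, bond orders sum to 2 (valence 4) → 2 H
  atom 5: C, bond orders sum to 4 (valence 4) → 0 H
  atom 6: C, bond orders sum to 1 (valence 4) → 3 H
  atom 7: O, bond orders sum to 2 (valence 2) → 0 H
  atom 8: C, bond orders sum to 2 (valence 4) → 2 H
  atom 9: C, bond orders sum to 2 (valence 4) → 2 H
  atom 10: C, bond orders sum to 3 (valence 4) → 1 H
  atom 11: C, bond orders sum to 1 (valence 4) → 3 H
  atom 12: C, bond orders sum to 4 (valence 4) → 0 H
  atom 13: O, bond orders sum to 2 (valence 2) → 0 H
  atom 14: O, bond orders sum to 2 (valence 2) → 0 H
  atom 15: C, bond orders sum to 1 (valence 4) → 3 H
Total hydrogens: 19.

19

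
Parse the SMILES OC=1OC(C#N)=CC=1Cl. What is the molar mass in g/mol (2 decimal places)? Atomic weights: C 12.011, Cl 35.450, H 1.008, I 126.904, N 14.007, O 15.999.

First, the molecular formula is C5H2ClNO2 (counting implicit H from valence).
  C: 5 × 12.011 = 60.055
  Cl: 1 × 35.450 = 35.450
  H: 2 × 1.008 = 2.016
  N: 1 × 14.007 = 14.007
  O: 2 × 15.999 = 31.998
Sum: 5×12.011 + 1×35.450 + 2×1.008 + 1×14.007 + 2×15.999 = 143.526 → 143.53 g/mol.

143.53 g/mol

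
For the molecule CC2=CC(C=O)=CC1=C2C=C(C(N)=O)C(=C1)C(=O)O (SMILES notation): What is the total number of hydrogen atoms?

11

Walk through each heavy atom and fill implicit hydrogens from standard valence (C 4, N 3, O 2, S 2, halogen 1):
  atom 1: C, bond orders sum to 1 (valence 4) → 3 H
  atom 2: C, bond orders sum to 4 (valence 4) → 0 H
  atom 3: C, bond orders sum to 3 (valence 4) → 1 H
  atom 4: C, bond orders sum to 4 (valence 4) → 0 H
  atom 5: C, bond orders sum to 3 (valence 4) → 1 H
  atom 6: O, bond orders sum to 2 (valence 2) → 0 H
  atom 7: C, bond orders sum to 3 (valence 4) → 1 H
  atom 8: C, bond orders sum to 4 (valence 4) → 0 H
  atom 9: C, bond orders sum to 4 (valence 4) → 0 H
  atom 10: C, bond orders sum to 3 (valence 4) → 1 H
  atom 11: C, bond orders sum to 4 (valence 4) → 0 H
  atom 12: C, bond orders sum to 4 (valence 4) → 0 H
  atom 13: N, bond orders sum to 1 (valence 3) → 2 H
  atom 14: O, bond orders sum to 2 (valence 2) → 0 H
  atom 15: C, bond orders sum to 4 (valence 4) → 0 H
  atom 16: C, bond orders sum to 3 (valence 4) → 1 H
  atom 17: C, bond orders sum to 4 (valence 4) → 0 H
  atom 18: O, bond orders sum to 2 (valence 2) → 0 H
  atom 19: O, bond orders sum to 1 (valence 2) → 1 H
Total hydrogens: 11.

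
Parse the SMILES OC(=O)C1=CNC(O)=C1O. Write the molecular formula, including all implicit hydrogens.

Walk through each heavy atom and fill implicit hydrogens from standard valence (C 4, N 3, O 2, S 2, halogen 1):
  atom 1: O, bond orders sum to 1 (valence 2) → 1 H
  atom 2: C, bond orders sum to 4 (valence 4) → 0 H
  atom 3: O, bond orders sum to 2 (valence 2) → 0 H
  atom 4: C, bond orders sum to 4 (valence 4) → 0 H
  atom 5: C, bond orders sum to 3 (valence 4) → 1 H
  atom 6: N, bond orders sum to 2 (valence 3) → 1 H
  atom 7: C, bond orders sum to 4 (valence 4) → 0 H
  atom 8: O, bond orders sum to 1 (valence 2) → 1 H
  atom 9: C, bond orders sum to 4 (valence 4) → 0 H
  atom 10: O, bond orders sum to 1 (valence 2) → 1 H
Totals → C:5, H:5, N:1, O:4.
In Hill order: C5H5NO4.

C5H5NO4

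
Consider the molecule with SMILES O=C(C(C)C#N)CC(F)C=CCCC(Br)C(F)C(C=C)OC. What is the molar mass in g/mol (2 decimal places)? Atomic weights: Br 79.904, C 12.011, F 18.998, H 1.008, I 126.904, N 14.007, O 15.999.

378.26 g/mol

First, the molecular formula is C16H22BrF2NO2 (counting implicit H from valence).
  Br: 1 × 79.904 = 79.904
  C: 16 × 12.011 = 192.176
  F: 2 × 18.998 = 37.996
  H: 22 × 1.008 = 22.176
  N: 1 × 14.007 = 14.007
  O: 2 × 15.999 = 31.998
Sum: 1×79.904 + 16×12.011 + 2×18.998 + 22×1.008 + 1×14.007 + 2×15.999 = 378.257 → 378.26 g/mol.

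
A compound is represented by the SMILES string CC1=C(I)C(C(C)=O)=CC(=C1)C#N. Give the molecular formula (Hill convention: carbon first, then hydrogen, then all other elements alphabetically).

C10H8INO

Walk through each heavy atom and fill implicit hydrogens from standard valence (C 4, N 3, O 2, S 2, halogen 1):
  atom 1: C, bond orders sum to 1 (valence 4) → 3 H
  atom 2: C, bond orders sum to 4 (valence 4) → 0 H
  atom 3: C, bond orders sum to 4 (valence 4) → 0 H
  atom 4: I (halogen, monovalent) → 0 H
  atom 5: C, bond orders sum to 4 (valence 4) → 0 H
  atom 6: C, bond orders sum to 4 (valence 4) → 0 H
  atom 7: C, bond orders sum to 1 (valence 4) → 3 H
  atom 8: O, bond orders sum to 2 (valence 2) → 0 H
  atom 9: C, bond orders sum to 3 (valence 4) → 1 H
  atom 10: C, bond orders sum to 4 (valence 4) → 0 H
  atom 11: C, bond orders sum to 3 (valence 4) → 1 H
  atom 12: C, bond orders sum to 4 (valence 4) → 0 H
  atom 13: N, bond orders sum to 3 (valence 3) → 0 H
Totals → C:10, H:8, I:1, N:1, O:1.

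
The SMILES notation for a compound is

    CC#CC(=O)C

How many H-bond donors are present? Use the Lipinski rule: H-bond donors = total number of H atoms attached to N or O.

Donors: find every N or O and count the H atoms it carries.
  atom 5 (O): bond orders sum to 2 → 0 H
Lipinski HBD = 0.

0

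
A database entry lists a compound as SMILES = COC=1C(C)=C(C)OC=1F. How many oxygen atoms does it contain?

Scan the SMILES for O atoms (remember two-letter symbols like Cl and Br are single atoms).
Oxygen count: 2.

2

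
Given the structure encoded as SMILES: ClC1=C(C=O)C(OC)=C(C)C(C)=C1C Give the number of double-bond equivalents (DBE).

5

Molecular formula: C11H13ClO2.
DoU = (2C + 2 + N − H − X) / 2, where X is the halogen count and O/S are ignored.
    = (2·11 + 2 + 0 − 13 − 1) / 2 = 10 / 2 = 5.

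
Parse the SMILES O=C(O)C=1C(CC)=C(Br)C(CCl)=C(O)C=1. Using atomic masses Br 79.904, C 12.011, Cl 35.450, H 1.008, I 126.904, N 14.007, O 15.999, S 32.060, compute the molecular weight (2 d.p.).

First, the molecular formula is C10H10BrClO3 (counting implicit H from valence).
  Br: 1 × 79.904 = 79.904
  C: 10 × 12.011 = 120.110
  Cl: 1 × 35.450 = 35.450
  H: 10 × 1.008 = 10.080
  O: 3 × 15.999 = 47.997
Sum: 1×79.904 + 10×12.011 + 1×35.450 + 10×1.008 + 3×15.999 = 293.541 → 293.54 g/mol.

293.54 g/mol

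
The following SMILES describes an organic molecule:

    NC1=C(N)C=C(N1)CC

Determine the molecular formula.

C6H11N3

Walk through each heavy atom and fill implicit hydrogens from standard valence (C 4, N 3, O 2, S 2, halogen 1):
  atom 1: N, bond orders sum to 1 (valence 3) → 2 H
  atom 2: C, bond orders sum to 4 (valence 4) → 0 H
  atom 3: C, bond orders sum to 4 (valence 4) → 0 H
  atom 4: N, bond orders sum to 1 (valence 3) → 2 H
  atom 5: C, bond orders sum to 3 (valence 4) → 1 H
  atom 6: C, bond orders sum to 4 (valence 4) → 0 H
  atom 7: N, bond orders sum to 2 (valence 3) → 1 H
  atom 8: C, bond orders sum to 2 (valence 4) → 2 H
  atom 9: C, bond orders sum to 1 (valence 4) → 3 H
Totals → C:6, H:11, N:3.
In Hill order: C6H11N3.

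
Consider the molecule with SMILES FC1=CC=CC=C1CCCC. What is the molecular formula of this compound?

C10H13F

Walk through each heavy atom and fill implicit hydrogens from standard valence (C 4, N 3, O 2, S 2, halogen 1):
  atom 1: F (halogen, monovalent) → 0 H
  atom 2: C, bond orders sum to 4 (valence 4) → 0 H
  atom 3: C, bond orders sum to 3 (valence 4) → 1 H
  atom 4: C, bond orders sum to 3 (valence 4) → 1 H
  atom 5: C, bond orders sum to 3 (valence 4) → 1 H
  atom 6: C, bond orders sum to 3 (valence 4) → 1 H
  atom 7: C, bond orders sum to 4 (valence 4) → 0 H
  atom 8: C, bond orders sum to 2 (valence 4) → 2 H
  atom 9: C, bond orders sum to 2 (valence 4) → 2 H
  atom 10: C, bond orders sum to 2 (valence 4) → 2 H
  atom 11: C, bond orders sum to 1 (valence 4) → 3 H
Totals → C:10, H:13, F:1.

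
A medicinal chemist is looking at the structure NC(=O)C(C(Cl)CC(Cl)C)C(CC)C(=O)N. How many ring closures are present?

0

In SMILES, each pair of matching ring-closure digits denotes one ring-closing bond; the number of such bonds equals the number of independent rings.
Ring-closure bonds here: 0.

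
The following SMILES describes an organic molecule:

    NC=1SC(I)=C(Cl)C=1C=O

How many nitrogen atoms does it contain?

Scan the SMILES for N atoms (remember two-letter symbols like Cl and Br are single atoms).
Nitrogen count: 1.

1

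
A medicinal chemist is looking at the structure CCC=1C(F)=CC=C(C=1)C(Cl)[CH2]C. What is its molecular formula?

C11H14ClF

Walk through each heavy atom and fill implicit hydrogens from standard valence (C 4, N 3, O 2, S 2, halogen 1):
  atom 1: C, bond orders sum to 1 (valence 4) → 3 H
  atom 2: C, bond orders sum to 2 (valence 4) → 2 H
  atom 3: C, bond orders sum to 4 (valence 4) → 0 H
  atom 4: C, bond orders sum to 4 (valence 4) → 0 H
  atom 5: F (halogen, monovalent) → 0 H
  atom 6: C, bond orders sum to 3 (valence 4) → 1 H
  atom 7: C, bond orders sum to 3 (valence 4) → 1 H
  atom 8: C, bond orders sum to 4 (valence 4) → 0 H
  atom 9: C, bond orders sum to 3 (valence 4) → 1 H
  atom 10: C, bond orders sum to 3 (valence 4) → 1 H
  atom 11: Cl (halogen, monovalent) → 0 H
  atom 12: C with explicit H count 2
  atom 13: C, bond orders sum to 1 (valence 4) → 3 H
Totals → C:11, H:14, Cl:1, F:1.
In Hill order: C11H14ClF.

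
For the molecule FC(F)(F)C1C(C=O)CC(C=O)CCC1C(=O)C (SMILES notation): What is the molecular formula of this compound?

Walk through each heavy atom and fill implicit hydrogens from standard valence (C 4, N 3, O 2, S 2, halogen 1):
  atom 1: F (halogen, monovalent) → 0 H
  atom 2: C, bond orders sum to 4 (valence 4) → 0 H
  atom 3: F (halogen, monovalent) → 0 H
  atom 4: F (halogen, monovalent) → 0 H
  atom 5: C, bond orders sum to 3 (valence 4) → 1 H
  atom 6: C, bond orders sum to 3 (valence 4) → 1 H
  atom 7: C, bond orders sum to 3 (valence 4) → 1 H
  atom 8: O, bond orders sum to 2 (valence 2) → 0 H
  atom 9: C, bond orders sum to 2 (valence 4) → 2 H
  atom 10: C, bond orders sum to 3 (valence 4) → 1 H
  atom 11: C, bond orders sum to 3 (valence 4) → 1 H
  atom 12: O, bond orders sum to 2 (valence 2) → 0 H
  atom 13: C, bond orders sum to 2 (valence 4) → 2 H
  atom 14: C, bond orders sum to 2 (valence 4) → 2 H
  atom 15: C, bond orders sum to 3 (valence 4) → 1 H
  atom 16: C, bond orders sum to 4 (valence 4) → 0 H
  atom 17: O, bond orders sum to 2 (valence 2) → 0 H
  atom 18: C, bond orders sum to 1 (valence 4) → 3 H
Totals → C:12, H:15, F:3, O:3.
In Hill order: C12H15F3O3.

C12H15F3O3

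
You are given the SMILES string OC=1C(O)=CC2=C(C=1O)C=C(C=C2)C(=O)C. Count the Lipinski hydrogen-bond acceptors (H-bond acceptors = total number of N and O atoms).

N atoms: 0; O atoms: 4.
Lipinski HBA = 0 + 4 = 4.

4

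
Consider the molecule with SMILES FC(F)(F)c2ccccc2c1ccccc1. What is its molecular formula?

Walk through each heavy atom and fill implicit hydrogens from standard valence (C 4, N 3, O 2, S 2, halogen 1); for lowercase aromatic atoms, an aromatic c carries 1 H when it has two neighbours and 0 H with three, and aromatic n carries 0 H:
  atom 1: F (halogen, monovalent) → 0 H
  atom 2: C, bond orders sum to 4 (valence 4) → 0 H
  atom 3: F (halogen, monovalent) → 0 H
  atom 4: F (halogen, monovalent) → 0 H
  atom 5: aromatic c, 3 neighbours → 0 H
  atom 6: aromatic c, 2 neighbours → 1 H
  atom 7: aromatic c, 2 neighbours → 1 H
  atom 8: aromatic c, 2 neighbours → 1 H
  atom 9: aromatic c, 2 neighbours → 1 H
  atom 10: aromatic c, 3 neighbours → 0 H
  atom 11: aromatic c, 3 neighbours → 0 H
  atom 12: aromatic c, 2 neighbours → 1 H
  atom 13: aromatic c, 2 neighbours → 1 H
  atom 14: aromatic c, 2 neighbours → 1 H
  atom 15: aromatic c, 2 neighbours → 1 H
  atom 16: aromatic c, 2 neighbours → 1 H
Totals → C:13, H:9, F:3.

C13H9F3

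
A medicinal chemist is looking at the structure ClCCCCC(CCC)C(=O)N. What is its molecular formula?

Walk through each heavy atom and fill implicit hydrogens from standard valence (C 4, N 3, O 2, S 2, halogen 1):
  atom 1: Cl (halogen, monovalent) → 0 H
  atom 2: C, bond orders sum to 2 (valence 4) → 2 H
  atom 3: C, bond orders sum to 2 (valence 4) → 2 H
  atom 4: C, bond orders sum to 2 (valence 4) → 2 H
  atom 5: C, bond orders sum to 2 (valence 4) → 2 H
  atom 6: C, bond orders sum to 3 (valence 4) → 1 H
  atom 7: C, bond orders sum to 2 (valence 4) → 2 H
  atom 8: C, bond orders sum to 2 (valence 4) → 2 H
  atom 9: C, bond orders sum to 1 (valence 4) → 3 H
  atom 10: C, bond orders sum to 4 (valence 4) → 0 H
  atom 11: O, bond orders sum to 2 (valence 2) → 0 H
  atom 12: N, bond orders sum to 1 (valence 3) → 2 H
Totals → C:9, H:18, Cl:1, N:1, O:1.

C9H18ClNO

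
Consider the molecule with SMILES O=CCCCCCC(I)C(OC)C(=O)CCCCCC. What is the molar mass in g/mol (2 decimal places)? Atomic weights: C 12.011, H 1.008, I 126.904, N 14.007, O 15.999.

396.31 g/mol

First, the molecular formula is C16H29IO3 (counting implicit H from valence).
  C: 16 × 12.011 = 192.176
  H: 29 × 1.008 = 29.232
  I: 1 × 126.904 = 126.904
  O: 3 × 15.999 = 47.997
Sum: 16×12.011 + 29×1.008 + 1×126.904 + 3×15.999 = 396.309 → 396.31 g/mol.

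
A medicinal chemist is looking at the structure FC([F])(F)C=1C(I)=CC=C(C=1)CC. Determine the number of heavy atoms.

Every atom symbol written in the SMILES (organic subset) is one heavy atom; implicit H are not written.
Heavy atoms by element → C:9, F:3, I:1.
Total: 13.

13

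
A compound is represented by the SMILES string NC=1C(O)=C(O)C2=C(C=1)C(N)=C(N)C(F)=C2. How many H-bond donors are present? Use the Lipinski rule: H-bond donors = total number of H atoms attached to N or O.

8

Donors: find every N or O and count the H atoms it carries.
  atom 1 (N): bond orders sum to 1 → 2 H
  atom 4 (O): bond orders sum to 1 → 1 H
  atom 6 (O): bond orders sum to 1 → 1 H
  atom 11 (N): bond orders sum to 1 → 2 H
  atom 13 (N): bond orders sum to 1 → 2 H
Lipinski HBD = 8.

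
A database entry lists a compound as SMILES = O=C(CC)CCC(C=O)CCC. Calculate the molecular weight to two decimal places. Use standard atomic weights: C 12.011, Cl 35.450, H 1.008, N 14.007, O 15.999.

170.25 g/mol

First, the molecular formula is C10H18O2 (counting implicit H from valence).
  C: 10 × 12.011 = 120.110
  H: 18 × 1.008 = 18.144
  O: 2 × 15.999 = 31.998
Sum: 10×12.011 + 18×1.008 + 2×15.999 = 170.252 → 170.25 g/mol.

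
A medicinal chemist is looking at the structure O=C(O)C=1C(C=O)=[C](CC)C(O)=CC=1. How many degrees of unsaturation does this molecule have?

6

Degree of unsaturation = (number of rings) + (number of π bonds).
Ring closures in the SMILES: 1.
π bonds: 5 double bonds (each 1 DoU) → 5 DoU from unsaturation.
Total DoU = 1 + 5 = 6.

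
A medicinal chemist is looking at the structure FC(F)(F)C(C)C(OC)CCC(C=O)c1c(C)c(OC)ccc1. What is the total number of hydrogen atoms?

Walk through each heavy atom and fill implicit hydrogens from standard valence (C 4, N 3, O 2, S 2, halogen 1); for lowercase aromatic atoms, an aromatic c carries 1 H when it has two neighbours and 0 H with three, and aromatic n carries 0 H:
  atom 1: F (halogen, monovalent) → 0 H
  atom 2: C, bond orders sum to 4 (valence 4) → 0 H
  atom 3: F (halogen, monovalent) → 0 H
  atom 4: F (halogen, monovalent) → 0 H
  atom 5: C, bond orders sum to 3 (valence 4) → 1 H
  atom 6: C, bond orders sum to 1 (valence 4) → 3 H
  atom 7: C, bond orders sum to 3 (valence 4) → 1 H
  atom 8: O, bond orders sum to 2 (valence 2) → 0 H
  atom 9: C, bond orders sum to 1 (valence 4) → 3 H
  atom 10: C, bond orders sum to 2 (valence 4) → 2 H
  atom 11: C, bond orders sum to 2 (valence 4) → 2 H
  atom 12: C, bond orders sum to 3 (valence 4) → 1 H
  atom 13: C, bond orders sum to 3 (valence 4) → 1 H
  atom 14: O, bond orders sum to 2 (valence 2) → 0 H
  atom 15: aromatic c, 3 neighbours → 0 H
  atom 16: aromatic c, 3 neighbours → 0 H
  atom 17: C, bond orders sum to 1 (valence 4) → 3 H
  atom 18: aromatic c, 3 neighbours → 0 H
  atom 19: O, bond orders sum to 2 (valence 2) → 0 H
  atom 20: C, bond orders sum to 1 (valence 4) → 3 H
  atom 21: aromatic c, 2 neighbours → 1 H
  atom 22: aromatic c, 2 neighbours → 1 H
  atom 23: aromatic c, 2 neighbours → 1 H
Total hydrogens: 23.

23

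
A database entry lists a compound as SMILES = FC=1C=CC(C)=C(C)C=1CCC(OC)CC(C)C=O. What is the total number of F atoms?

1

Scan the SMILES for F atoms (remember two-letter symbols like Cl and Br are single atoms).
Fluorine count: 1.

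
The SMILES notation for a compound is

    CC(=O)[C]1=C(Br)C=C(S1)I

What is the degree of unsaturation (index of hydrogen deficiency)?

Degree of unsaturation = (number of rings) + (number of π bonds).
Ring closures in the SMILES: 1.
π bonds: 3 double bonds (each 1 DoU) → 3 DoU from unsaturation.
Total DoU = 1 + 3 = 4.

4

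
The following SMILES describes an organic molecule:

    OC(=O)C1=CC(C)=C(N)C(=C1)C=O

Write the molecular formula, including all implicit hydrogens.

C9H9NO3

Walk through each heavy atom and fill implicit hydrogens from standard valence (C 4, N 3, O 2, S 2, halogen 1):
  atom 1: O, bond orders sum to 1 (valence 2) → 1 H
  atom 2: C, bond orders sum to 4 (valence 4) → 0 H
  atom 3: O, bond orders sum to 2 (valence 2) → 0 H
  atom 4: C, bond orders sum to 4 (valence 4) → 0 H
  atom 5: C, bond orders sum to 3 (valence 4) → 1 H
  atom 6: C, bond orders sum to 4 (valence 4) → 0 H
  atom 7: C, bond orders sum to 1 (valence 4) → 3 H
  atom 8: C, bond orders sum to 4 (valence 4) → 0 H
  atom 9: N, bond orders sum to 1 (valence 3) → 2 H
  atom 10: C, bond orders sum to 4 (valence 4) → 0 H
  atom 11: C, bond orders sum to 3 (valence 4) → 1 H
  atom 12: C, bond orders sum to 3 (valence 4) → 1 H
  atom 13: O, bond orders sum to 2 (valence 2) → 0 H
Totals → C:9, H:9, N:1, O:3.
In Hill order: C9H9NO3.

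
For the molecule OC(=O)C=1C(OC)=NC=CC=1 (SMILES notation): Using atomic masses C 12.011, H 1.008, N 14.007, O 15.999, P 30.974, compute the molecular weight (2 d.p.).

First, the molecular formula is C7H7NO3 (counting implicit H from valence).
  C: 7 × 12.011 = 84.077
  H: 7 × 1.008 = 7.056
  N: 1 × 14.007 = 14.007
  O: 3 × 15.999 = 47.997
Sum: 7×12.011 + 7×1.008 + 1×14.007 + 3×15.999 = 153.137 → 153.14 g/mol.

153.14 g/mol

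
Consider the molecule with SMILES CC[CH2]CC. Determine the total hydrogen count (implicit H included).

12

Walk through each heavy atom and fill implicit hydrogens from standard valence (C 4, N 3, O 2, S 2, halogen 1):
  atom 1: C, bond orders sum to 1 (valence 4) → 3 H
  atom 2: C, bond orders sum to 2 (valence 4) → 2 H
  atom 3: C with explicit H count 2
  atom 4: C, bond orders sum to 2 (valence 4) → 2 H
  atom 5: C, bond orders sum to 1 (valence 4) → 3 H
Total hydrogens: 12.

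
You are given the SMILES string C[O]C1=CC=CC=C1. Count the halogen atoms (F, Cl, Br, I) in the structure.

Scan the SMILES for the halogen motif — none present.
Groups that are present: 1 ether.

0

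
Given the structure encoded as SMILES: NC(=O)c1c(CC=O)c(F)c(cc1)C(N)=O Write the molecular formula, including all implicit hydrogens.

C10H9FN2O3

Walk through each heavy atom and fill implicit hydrogens from standard valence (C 4, N 3, O 2, S 2, halogen 1); for lowercase aromatic atoms, an aromatic c carries 1 H when it has two neighbours and 0 H with three, and aromatic n carries 0 H:
  atom 1: N, bond orders sum to 1 (valence 3) → 2 H
  atom 2: C, bond orders sum to 4 (valence 4) → 0 H
  atom 3: O, bond orders sum to 2 (valence 2) → 0 H
  atom 4: aromatic c, 3 neighbours → 0 H
  atom 5: aromatic c, 3 neighbours → 0 H
  atom 6: C, bond orders sum to 2 (valence 4) → 2 H
  atom 7: C, bond orders sum to 3 (valence 4) → 1 H
  atom 8: O, bond orders sum to 2 (valence 2) → 0 H
  atom 9: aromatic c, 3 neighbours → 0 H
  atom 10: F (halogen, monovalent) → 0 H
  atom 11: aromatic c, 3 neighbours → 0 H
  atom 12: aromatic c, 2 neighbours → 1 H
  atom 13: aromatic c, 2 neighbours → 1 H
  atom 14: C, bond orders sum to 4 (valence 4) → 0 H
  atom 15: N, bond orders sum to 1 (valence 3) → 2 H
  atom 16: O, bond orders sum to 2 (valence 2) → 0 H
Totals → C:10, H:9, F:1, N:2, O:3.
In Hill order: C10H9FN2O3.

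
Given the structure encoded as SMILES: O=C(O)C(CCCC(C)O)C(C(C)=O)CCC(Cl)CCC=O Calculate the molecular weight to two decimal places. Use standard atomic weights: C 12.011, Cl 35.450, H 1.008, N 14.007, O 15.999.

334.84 g/mol

First, the molecular formula is C16H27ClO5 (counting implicit H from valence).
  C: 16 × 12.011 = 192.176
  Cl: 1 × 35.450 = 35.450
  H: 27 × 1.008 = 27.216
  O: 5 × 15.999 = 79.995
Sum: 16×12.011 + 1×35.450 + 27×1.008 + 5×15.999 = 334.837 → 334.84 g/mol.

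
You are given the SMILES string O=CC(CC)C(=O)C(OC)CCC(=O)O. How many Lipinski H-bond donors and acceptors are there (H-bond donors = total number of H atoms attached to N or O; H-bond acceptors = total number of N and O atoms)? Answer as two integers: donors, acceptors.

1, 5

Donors: find every N or O and count the H atoms it carries.
  atom 1 (O): bond orders sum to 2 → 0 H
  atom 7 (O): bond orders sum to 2 → 0 H
  atom 9 (O): bond orders sum to 2 → 0 H
  atom 14 (O): bond orders sum to 2 → 0 H
  atom 15 (O): bond orders sum to 1 → 1 H
Lipinski HBD = 1.
Acceptors: N atoms = 0, O atoms = 5 → HBA = 5.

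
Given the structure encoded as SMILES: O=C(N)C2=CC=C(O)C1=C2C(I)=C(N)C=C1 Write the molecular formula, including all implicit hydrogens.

C11H9IN2O2

Walk through each heavy atom and fill implicit hydrogens from standard valence (C 4, N 3, O 2, S 2, halogen 1):
  atom 1: O, bond orders sum to 2 (valence 2) → 0 H
  atom 2: C, bond orders sum to 4 (valence 4) → 0 H
  atom 3: N, bond orders sum to 1 (valence 3) → 2 H
  atom 4: C, bond orders sum to 4 (valence 4) → 0 H
  atom 5: C, bond orders sum to 3 (valence 4) → 1 H
  atom 6: C, bond orders sum to 3 (valence 4) → 1 H
  atom 7: C, bond orders sum to 4 (valence 4) → 0 H
  atom 8: O, bond orders sum to 1 (valence 2) → 1 H
  atom 9: C, bond orders sum to 4 (valence 4) → 0 H
  atom 10: C, bond orders sum to 4 (valence 4) → 0 H
  atom 11: C, bond orders sum to 4 (valence 4) → 0 H
  atom 12: I (halogen, monovalent) → 0 H
  atom 13: C, bond orders sum to 4 (valence 4) → 0 H
  atom 14: N, bond orders sum to 1 (valence 3) → 2 H
  atom 15: C, bond orders sum to 3 (valence 4) → 1 H
  atom 16: C, bond orders sum to 3 (valence 4) → 1 H
Totals → C:11, H:9, I:1, N:2, O:2.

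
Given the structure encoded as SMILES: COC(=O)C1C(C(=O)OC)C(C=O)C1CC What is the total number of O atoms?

Scan the SMILES for O atoms (remember two-letter symbols like Cl and Br are single atoms).
Oxygen count: 5.

5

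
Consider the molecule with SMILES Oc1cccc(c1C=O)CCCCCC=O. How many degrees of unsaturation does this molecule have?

6

Molecular formula: C13H16O3.
DoU = (2C + 2 + N − H − X) / 2, where X is the halogen count and O/S are ignored.
    = (2·13 + 2 + 0 − 16 − 0) / 2 = 12 / 2 = 6.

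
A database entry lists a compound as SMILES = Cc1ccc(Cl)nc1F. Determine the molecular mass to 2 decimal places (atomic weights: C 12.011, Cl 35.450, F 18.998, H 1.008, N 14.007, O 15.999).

First, the molecular formula is C6H5ClFN (counting implicit H from valence).
  C: 6 × 12.011 = 72.066
  Cl: 1 × 35.450 = 35.450
  F: 1 × 18.998 = 18.998
  H: 5 × 1.008 = 5.040
  N: 1 × 14.007 = 14.007
Sum: 6×12.011 + 1×35.450 + 1×18.998 + 5×1.008 + 1×14.007 = 145.561 → 145.56 g/mol.

145.56 g/mol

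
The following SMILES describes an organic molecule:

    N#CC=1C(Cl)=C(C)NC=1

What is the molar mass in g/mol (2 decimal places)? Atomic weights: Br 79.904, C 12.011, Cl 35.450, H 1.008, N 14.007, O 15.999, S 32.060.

First, the molecular formula is C6H5ClN2 (counting implicit H from valence).
  C: 6 × 12.011 = 72.066
  Cl: 1 × 35.450 = 35.450
  H: 5 × 1.008 = 5.040
  N: 2 × 14.007 = 28.014
Sum: 6×12.011 + 1×35.450 + 5×1.008 + 2×14.007 = 140.570 → 140.57 g/mol.

140.57 g/mol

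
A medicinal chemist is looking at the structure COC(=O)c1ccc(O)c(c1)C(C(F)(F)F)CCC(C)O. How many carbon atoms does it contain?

14

Count every carbon token in the SMILES (each C, including those in ring-closure positions and inside branches).
Carbon count: 14.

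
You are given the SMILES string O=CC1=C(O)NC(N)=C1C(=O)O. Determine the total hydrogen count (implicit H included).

Walk through each heavy atom and fill implicit hydrogens from standard valence (C 4, N 3, O 2, S 2, halogen 1):
  atom 1: O, bond orders sum to 2 (valence 2) → 0 H
  atom 2: C, bond orders sum to 3 (valence 4) → 1 H
  atom 3: C, bond orders sum to 4 (valence 4) → 0 H
  atom 4: C, bond orders sum to 4 (valence 4) → 0 H
  atom 5: O, bond orders sum to 1 (valence 2) → 1 H
  atom 6: N, bond orders sum to 2 (valence 3) → 1 H
  atom 7: C, bond orders sum to 4 (valence 4) → 0 H
  atom 8: N, bond orders sum to 1 (valence 3) → 2 H
  atom 9: C, bond orders sum to 4 (valence 4) → 0 H
  atom 10: C, bond orders sum to 4 (valence 4) → 0 H
  atom 11: O, bond orders sum to 2 (valence 2) → 0 H
  atom 12: O, bond orders sum to 1 (valence 2) → 1 H
Total hydrogens: 6.

6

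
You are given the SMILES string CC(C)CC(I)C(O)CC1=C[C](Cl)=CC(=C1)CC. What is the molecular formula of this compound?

Walk through each heavy atom and fill implicit hydrogens from standard valence (C 4, N 3, O 2, S 2, halogen 1):
  atom 1: C, bond orders sum to 1 (valence 4) → 3 H
  atom 2: C, bond orders sum to 3 (valence 4) → 1 H
  atom 3: C, bond orders sum to 1 (valence 4) → 3 H
  atom 4: C, bond orders sum to 2 (valence 4) → 2 H
  atom 5: C, bond orders sum to 3 (valence 4) → 1 H
  atom 6: I (halogen, monovalent) → 0 H
  atom 7: C, bond orders sum to 3 (valence 4) → 1 H
  atom 8: O, bond orders sum to 1 (valence 2) → 1 H
  atom 9: C, bond orders sum to 2 (valence 4) → 2 H
  atom 10: C, bond orders sum to 4 (valence 4) → 0 H
  atom 11: C, bond orders sum to 3 (valence 4) → 1 H
  atom 12: C with explicit H count 0
  atom 13: Cl (halogen, monovalent) → 0 H
  atom 14: C, bond orders sum to 3 (valence 4) → 1 H
  atom 15: C, bond orders sum to 4 (valence 4) → 0 H
  atom 16: C, bond orders sum to 3 (valence 4) → 1 H
  atom 17: C, bond orders sum to 2 (valence 4) → 2 H
  atom 18: C, bond orders sum to 1 (valence 4) → 3 H
Totals → C:15, H:22, Cl:1, I:1, O:1.

C15H22ClIO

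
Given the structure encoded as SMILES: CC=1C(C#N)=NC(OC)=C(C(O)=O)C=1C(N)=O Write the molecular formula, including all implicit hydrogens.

C10H9N3O4

Walk through each heavy atom and fill implicit hydrogens from standard valence (C 4, N 3, O 2, S 2, halogen 1):
  atom 1: C, bond orders sum to 1 (valence 4) → 3 H
  atom 2: C, bond orders sum to 4 (valence 4) → 0 H
  atom 3: C, bond orders sum to 4 (valence 4) → 0 H
  atom 4: C, bond orders sum to 4 (valence 4) → 0 H
  atom 5: N, bond orders sum to 3 (valence 3) → 0 H
  atom 6: N, bond orders sum to 3 (valence 3) → 0 H
  atom 7: C, bond orders sum to 4 (valence 4) → 0 H
  atom 8: O, bond orders sum to 2 (valence 2) → 0 H
  atom 9: C, bond orders sum to 1 (valence 4) → 3 H
  atom 10: C, bond orders sum to 4 (valence 4) → 0 H
  atom 11: C, bond orders sum to 4 (valence 4) → 0 H
  atom 12: O, bond orders sum to 1 (valence 2) → 1 H
  atom 13: O, bond orders sum to 2 (valence 2) → 0 H
  atom 14: C, bond orders sum to 4 (valence 4) → 0 H
  atom 15: C, bond orders sum to 4 (valence 4) → 0 H
  atom 16: N, bond orders sum to 1 (valence 3) → 2 H
  atom 17: O, bond orders sum to 2 (valence 2) → 0 H
Totals → C:10, H:9, N:3, O:4.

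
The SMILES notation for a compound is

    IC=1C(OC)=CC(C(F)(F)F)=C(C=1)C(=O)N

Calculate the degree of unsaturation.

Degree of unsaturation = (number of rings) + (number of π bonds).
Ring closures in the SMILES: 1.
π bonds: 4 double bonds (each 1 DoU) → 4 DoU from unsaturation.
Total DoU = 1 + 4 = 5.

5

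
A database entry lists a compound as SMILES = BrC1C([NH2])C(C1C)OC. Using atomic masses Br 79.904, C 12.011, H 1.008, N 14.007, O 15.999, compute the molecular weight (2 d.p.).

194.07 g/mol

First, the molecular formula is C6H12BrNO (counting implicit H from valence).
  Br: 1 × 79.904 = 79.904
  C: 6 × 12.011 = 72.066
  H: 12 × 1.008 = 12.096
  N: 1 × 14.007 = 14.007
  O: 1 × 15.999 = 15.999
Sum: 1×79.904 + 6×12.011 + 12×1.008 + 1×14.007 + 1×15.999 = 194.072 → 194.07 g/mol.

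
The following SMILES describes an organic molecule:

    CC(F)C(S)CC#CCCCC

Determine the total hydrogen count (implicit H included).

17

Walk through each heavy atom and fill implicit hydrogens from standard valence (C 4, N 3, O 2, S 2, halogen 1):
  atom 1: C, bond orders sum to 1 (valence 4) → 3 H
  atom 2: C, bond orders sum to 3 (valence 4) → 1 H
  atom 3: F (halogen, monovalent) → 0 H
  atom 4: C, bond orders sum to 3 (valence 4) → 1 H
  atom 5: S, bond orders sum to 1 (valence 2) → 1 H
  atom 6: C, bond orders sum to 2 (valence 4) → 2 H
  atom 7: C, bond orders sum to 4 (valence 4) → 0 H
  atom 8: C, bond orders sum to 4 (valence 4) → 0 H
  atom 9: C, bond orders sum to 2 (valence 4) → 2 H
  atom 10: C, bond orders sum to 2 (valence 4) → 2 H
  atom 11: C, bond orders sum to 2 (valence 4) → 2 H
  atom 12: C, bond orders sum to 1 (valence 4) → 3 H
Total hydrogens: 17.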